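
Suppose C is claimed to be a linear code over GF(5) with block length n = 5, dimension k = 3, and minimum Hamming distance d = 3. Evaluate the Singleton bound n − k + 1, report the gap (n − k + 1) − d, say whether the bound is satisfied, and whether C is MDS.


Singleton RHS = n − k + 1 = 3, slack = 0, bound satisfied, MDS.

Singleton bound: d ≤ n − k + 1.
Here n = 5, k = 3, so n − k + 1 = 3.
Given d = 3, check d ≤ 3: YES.
Slack = (n − k + 1) − d = 0.
The code is MDS (slack = 0).
Description: the claimed parameters are [5, 3, 3]_5; such a code would be MDS (meets Singleton bound).


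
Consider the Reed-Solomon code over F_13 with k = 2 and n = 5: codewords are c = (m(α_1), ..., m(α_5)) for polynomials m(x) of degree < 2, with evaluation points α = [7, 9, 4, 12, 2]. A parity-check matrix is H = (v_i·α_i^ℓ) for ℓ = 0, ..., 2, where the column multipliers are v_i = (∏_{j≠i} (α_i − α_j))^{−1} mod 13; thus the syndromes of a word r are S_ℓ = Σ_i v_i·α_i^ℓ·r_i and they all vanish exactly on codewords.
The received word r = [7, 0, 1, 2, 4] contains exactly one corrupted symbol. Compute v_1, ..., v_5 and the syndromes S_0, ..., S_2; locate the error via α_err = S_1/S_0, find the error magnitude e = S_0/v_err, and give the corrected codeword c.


S = (8, 4, 2), error at position 1, error magnitude e = 4, c = [3, 0, 1, 2, 4].

Step 1: column multipliers v_i = (∏_{j≠i}(α_i − α_j))^{−1} mod 13.
  i = 1 (α = 7): (7−9)(7−4)(7−12)(7−2) = (−2)·3·(−5)·5 = 150 ≡ 7, so v_1 = 7^{−1} = 2 (mod 13).
  i = 2 (α = 9): (9−7)(9−4)(9−12)(9−2) = 2·5·(−3)·7 = −210 ≡ 11, so v_2 = 11^{−1} = 6 (mod 13).
  i = 3 (α = 4): (4−7)(4−9)(4−12)(4−2) = (−3)·(−5)·(−8)·2 = −240 ≡ 7, so v_3 = 7^{−1} = 2 (mod 13).
  i = 4 (α = 12): (12−7)(12−9)(12−4)(12−2) = 5·3·8·10 = 1200 ≡ 4, so v_4 = 4^{−1} = 10 (mod 13).
  i = 5 (α = 2): (2−7)(2−9)(2−4)(2−12) = (−5)·(−7)·(−2)·(−10) = 700 ≡ 11, so v_5 = 11^{−1} = 6 (mod 13).
  v = [2, 6, 2, 10, 6].
Step 2: syndromes of r = [7, 0, 1, 2, 4] (all sums mod 13).
  S_0 = Σ v_i r_i = 2·7 + 6·0 + 2·1 + 10·2 + 6·4 = 60 ≡ 8.
  S_1 = Σ v_i α_i r_i = 2·7·7 + 6·9·0 + 2·4·1 + 10·12·2 + 6·2·4 = 394 ≡ 4.
  α_i^2 mod 13 = [10, 3, 3, 1, 4].
  S_2 = Σ v_i α_i^2 r_i = 2·10·7 + 6·3·0 + 2·3·1 + 10·1·2 + 6·4·4 = 262 ≡ 2.
  S = (8, 4, 2) ≠ 0, so r is not a codeword (an error is present).
Step 3: locate the error. For a single error e at position i, S_ℓ = v_i·e·α_i^ℓ, so α_err = S_1/S_0.
  S_0^{−1} = 8^{−1} = 5 (mod 13), so α_err = 4·5 = 20 ≡ 7 = α_1. Error position i = 1.
  Consistency check: S_2/S_1 = 2·10 = 20 ≡ 7 = α_err ✓ (single-error assumption holds).
Step 4: error magnitude e = S_0/v_1 = S_0·∏_{j≠1}(α_1 − α_j) = 8·7 = 56 ≡ 4 (mod 13).
Step 5: correct position 1: c_1 = r_1 − e = 7 − 4 ≡ 3 (mod 13). Hence c = [3, 0, 1, 2, 4].
  Check: interpolating c through the α_i gives m(x) = 7 + 5·x (degree < 2) with m(α_i) = c_i for every i, so c is indeed a codeword.


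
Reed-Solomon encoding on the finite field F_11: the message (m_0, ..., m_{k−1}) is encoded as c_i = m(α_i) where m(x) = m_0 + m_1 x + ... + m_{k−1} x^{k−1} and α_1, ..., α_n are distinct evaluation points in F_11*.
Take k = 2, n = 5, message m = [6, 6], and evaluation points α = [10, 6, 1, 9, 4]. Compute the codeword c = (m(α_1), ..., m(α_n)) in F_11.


c = [0, 9, 1, 5, 8]

Message polynomial: m(x) = 6 + 6·x (mod 11).
For each evaluation point α_i, compute m(α_i) mod 11:
  α_1 = 10: Horner steps 6 → 0, so m(10) = 0.
  α_2 = 6: Horner steps 6 → 9, so m(6) = 9.
  α_3 = 1: Horner steps 6 → 1, so m(1) = 1.
  α_4 = 9: Horner steps 6 → 5, so m(9) = 5.
  α_5 = 4: Horner steps 6 → 8, so m(4) = 8.
Codeword c = [0, 9, 1, 5, 8] ∈ F_11^5.


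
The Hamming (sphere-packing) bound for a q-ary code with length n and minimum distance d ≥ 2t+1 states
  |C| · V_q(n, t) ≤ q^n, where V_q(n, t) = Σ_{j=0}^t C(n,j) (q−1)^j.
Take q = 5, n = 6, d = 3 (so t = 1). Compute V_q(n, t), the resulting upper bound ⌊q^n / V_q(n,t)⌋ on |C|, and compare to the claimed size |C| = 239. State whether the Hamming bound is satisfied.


V_q(n, t) = 25, q^n = 15625, Hamming bound = 625, |C| = 239 ≤ bound (satisfied).

Step 1: Compute V_q(n, t) = Σ_{j=0}^1 C(n, j) (q−1)^j.
  j = 0: C(6,0)·(4)^0 = 1·1 = 1.
  j = 1: C(6,1)·(4)^1 = 6·4 = 24.
  V_q(n, t) = 1 + 24 = 25.
Step 2: q^n = 5^6 = 15625.
Step 3: Hamming bound ⌊q^n / V_q(n,t)⌋ = ⌊15625/25⌋ = 625.
Step 4: Compare |C| = 239 to 625: satisfied.
The claimed |C| lies below the Hamming bound.


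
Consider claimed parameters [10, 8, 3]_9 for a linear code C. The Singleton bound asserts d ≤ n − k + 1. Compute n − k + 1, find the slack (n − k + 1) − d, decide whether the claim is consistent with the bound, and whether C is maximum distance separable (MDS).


Singleton RHS = n − k + 1 = 3, slack = 0, bound satisfied, MDS.

Singleton bound: d ≤ n − k + 1.
Here n = 10, k = 8, so n − k + 1 = 3.
Given d = 3, check d ≤ 3: YES.
Slack = (n − k + 1) − d = 0.
The code is MDS (slack = 0).
Description: the claimed parameters are [10, 8, 3]_9; such a code would be MDS (meets Singleton bound).


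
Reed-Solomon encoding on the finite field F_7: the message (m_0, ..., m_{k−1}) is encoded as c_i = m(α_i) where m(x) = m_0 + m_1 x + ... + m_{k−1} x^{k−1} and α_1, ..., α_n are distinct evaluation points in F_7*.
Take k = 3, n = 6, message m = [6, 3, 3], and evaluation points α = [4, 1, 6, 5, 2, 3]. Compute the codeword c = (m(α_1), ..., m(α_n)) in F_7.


c = [3, 5, 6, 5, 3, 0]

Message polynomial: m(x) = 6 + 3·x + 3·x^2 (mod 7).
For each evaluation point α_i, compute m(α_i) mod 7:
  α_1 = 4: Horner steps 3 → 1 → 3, so m(4) = 3.
  α_2 = 1: Horner steps 3 → 6 → 5, so m(1) = 5.
  α_3 = 6: Horner steps 3 → 0 → 6, so m(6) = 6.
  α_4 = 5: Horner steps 3 → 4 → 5, so m(5) = 5.
  α_5 = 2: Horner steps 3 → 2 → 3, so m(2) = 3.
  α_6 = 3: Horner steps 3 → 5 → 0, so m(3) = 0.
Codeword c = [3, 5, 6, 5, 3, 0] ∈ F_7^6.


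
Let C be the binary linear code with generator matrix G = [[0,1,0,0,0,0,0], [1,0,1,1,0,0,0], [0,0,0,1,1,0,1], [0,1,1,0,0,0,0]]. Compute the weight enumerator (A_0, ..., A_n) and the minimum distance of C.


Weight distribution: A_0 = 1, A_1 = 2, A_2 = 2, A_3 = 4, A_4 = 5, A_5 = 2. Minimum distance d = 1.

Enumerate all 2^4 = 16 messages m ∈ F_2^4.
For each, compute codeword c = mG in F_2^7, then tally its weight.
  m = 0000 → c = 0000000, weight = 0.
  m = 1000 → c = 0100000, weight = 1.
  m = 0100 → c = 1011000, weight = 3.
  m = 1100 → c = 1111000, weight = 4.
  m = 0010 → c = 0001101, weight = 3.
  m = 1010 → c = 0101101, weight = 4.
  m = 0110 → c = 1010101, weight = 4.
  m = 1110 → c = 1110101, weight = 5.
  m = 0001 → c = 0110000, weight = 2.
  m = 1001 → c = 0010000, weight = 1.
  m = 0101 → c = 1101000, weight = 3.
  m = 1101 → c = 1001000, weight = 2.
  m = 0011 → c = 0111101, weight = 5.
  m = 1011 → c = 0011101, weight = 4.
  m = 0111 → c = 1100101, weight = 4.
  m = 1111 → c = 1000101, weight = 3.
Tally weights:
  weight 0: 1 codewords.
  weight 1: 2 codewords.
  weight 2: 2 codewords.
  weight 3: 4 codewords.
  weight 4: 5 codewords.
  weight 5: 2 codewords.
Minimum distance d = smallest w > 0 with A_w > 0 = 1.
Sanity: Σ A_w = 16 = 2^4 = 16 ✓.


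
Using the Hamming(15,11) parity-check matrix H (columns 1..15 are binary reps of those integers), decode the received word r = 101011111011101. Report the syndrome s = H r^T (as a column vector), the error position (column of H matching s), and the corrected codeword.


s = (0, 0, 1, 0)^T, error position = 2, corrected codeword c = 111011111011101

Compute s = H r^T mod 2 one row at a time:
  s_1 = 1 + 1 + 0 + 1 + 1 + 1 + 0 + 1 = 6 ≡ 0 (mod 2).
  s_2 = 0 + 1 + 1 + 1 + 1 + 1 + 0 + 1 = 6 ≡ 0 (mod 2).
  s_3 = 0 + 1 + 1 + 1 + 0 + 1 + 0 + 1 = 5 ≡ 1 (mod 2).
  s_4 = 1 + 1 + 1 + 1 + 1 + 1 + 1 + 1 = 8 ≡ 0 (mod 2).
s = (0, 0, 1, 0)^T — this equals column 2 of H (binary 0010), so error is at position 2.
Correct: flip bit 2 of r = 101011111011101 to get c = 111011111011101.


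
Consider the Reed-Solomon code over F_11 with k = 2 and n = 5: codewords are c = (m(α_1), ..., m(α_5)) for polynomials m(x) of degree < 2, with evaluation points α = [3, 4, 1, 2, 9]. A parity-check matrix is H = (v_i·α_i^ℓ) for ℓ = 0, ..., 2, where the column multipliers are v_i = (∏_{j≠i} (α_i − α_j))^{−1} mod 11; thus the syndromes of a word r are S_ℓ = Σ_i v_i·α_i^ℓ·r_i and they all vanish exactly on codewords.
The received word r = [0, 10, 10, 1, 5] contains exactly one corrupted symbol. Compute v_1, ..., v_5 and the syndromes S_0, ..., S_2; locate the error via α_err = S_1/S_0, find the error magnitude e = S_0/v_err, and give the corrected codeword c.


S = (2, 2, 2), error at position 3, error magnitude e = 8, c = [0, 10, 2, 1, 5].

Step 1: column multipliers v_i = (∏_{j≠i}(α_i − α_j))^{−1} mod 11.
  i = 1 (α = 3): (3−4)(3−1)(3−2)(3−9) = (−1)·2·1·(−6) = 12 ≡ 1, so v_1 = 1^{−1} = 1 (mod 11).
  i = 2 (α = 4): (4−3)(4−1)(4−2)(4−9) = 1·3·2·(−5) = −30 ≡ 3, so v_2 = 3^{−1} = 4 (mod 11).
  i = 3 (α = 1): (1−3)(1−4)(1−2)(1−9) = (−2)·(−3)·(−1)·(−8) = 48 ≡ 4, so v_3 = 4^{−1} = 3 (mod 11).
  i = 4 (α = 2): (2−3)(2−4)(2−1)(2−9) = (−1)·(−2)·1·(−7) = −14 ≡ 8, so v_4 = 8^{−1} = 7 (mod 11).
  i = 5 (α = 9): (9−3)(9−4)(9−1)(9−2) = 6·5·8·7 = 1680 ≡ 8, so v_5 = 8^{−1} = 7 (mod 11).
  v = [1, 4, 3, 7, 7].
Step 2: syndromes of r = [0, 10, 10, 1, 5] (all sums mod 11).
  S_0 = Σ v_i r_i = 1·0 + 4·10 + 3·10 + 7·1 + 7·5 = 112 ≡ 2.
  S_1 = Σ v_i α_i r_i = 1·3·0 + 4·4·10 + 3·1·10 + 7·2·1 + 7·9·5 = 519 ≡ 2.
  α_i^2 mod 11 = [9, 5, 1, 4, 4].
  S_2 = Σ v_i α_i^2 r_i = 1·9·0 + 4·5·10 + 3·1·10 + 7·4·1 + 7·4·5 = 398 ≡ 2.
  S = (2, 2, 2) ≠ 0, so r is not a codeword (an error is present).
Step 3: locate the error. For a single error e at position i, S_ℓ = v_i·e·α_i^ℓ, so α_err = S_1/S_0.
  S_0^{−1} = 2^{−1} = 6 (mod 11), so α_err = 2·6 = 12 ≡ 1 = α_3. Error position i = 3.
  Consistency check: S_2/S_1 = 2·6 = 12 ≡ 1 = α_err ✓ (single-error assumption holds).
Step 4: error magnitude e = S_0/v_3 = S_0·∏_{j≠3}(α_3 − α_j) = 2·4 = 8 ≡ 8 (mod 11).
Step 5: correct position 3: c_3 = r_3 − e = 10 − 8 ≡ 2 (mod 11). Hence c = [0, 10, 2, 1, 5].
  Check: interpolating c through the α_i gives m(x) = 3 + 10·x (degree < 2) with m(α_i) = c_i for every i, so c is indeed a codeword.


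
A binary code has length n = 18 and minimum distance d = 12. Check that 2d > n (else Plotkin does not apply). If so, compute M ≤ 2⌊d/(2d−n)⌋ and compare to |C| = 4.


Plotkin bound M ≤ 4; given |C| = 4 ≤ bound (satisfied).

Check applicability: 2d = 24, n = 18.
2d − n = 6 > 0, so Plotkin applies.
Compute d/(2d−n) = 12/6 ≈ 2.0000.
⌊d/(2d−n)⌋ = 2.
Plotkin bound: M ≤ 2·2 = 4.
Given |C| = 4, check: satisfied.
This |C| is at the Plotkin bound.


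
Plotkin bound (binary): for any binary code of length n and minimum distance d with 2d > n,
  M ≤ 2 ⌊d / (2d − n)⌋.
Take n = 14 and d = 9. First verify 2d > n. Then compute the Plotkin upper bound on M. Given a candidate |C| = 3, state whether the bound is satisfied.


Plotkin bound M ≤ 4; given |C| = 3 ≤ bound (satisfied).

Check applicability: 2d = 18, n = 14.
2d − n = 4 > 0, so Plotkin applies.
Compute d/(2d−n) = 9/4 ≈ 2.2500.
⌊d/(2d−n)⌋ = 2.
Plotkin bound: M ≤ 2·2 = 4.
Given |C| = 3, check: satisfied.
This |C| is below the Plotkin bound.


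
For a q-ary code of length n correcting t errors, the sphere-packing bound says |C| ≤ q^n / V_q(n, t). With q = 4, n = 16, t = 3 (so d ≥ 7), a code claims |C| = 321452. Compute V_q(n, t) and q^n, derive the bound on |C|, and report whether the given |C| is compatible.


V_q(n, t) = 16249, q^n = 4294967296, Hamming bound = 264321, |C| = 321452 > bound (violated).

Step 1: Compute V_q(n, t) = Σ_{j=0}^3 C(n, j) (q−1)^j.
  j = 0: C(16,0)·(3)^0 = 1·1 = 1.
  j = 1: C(16,1)·(3)^1 = 16·3 = 48.
  j = 2: C(16,2)·(3)^2 = 120·9 = 1080.
  j = 3: C(16,3)·(3)^3 = 560·27 = 15120.
  V_q(n, t) = 1 + 48 + 1080 + 15120 = 16249.
Step 2: q^n = 4^16 = 4294967296.
Step 3: Hamming bound ⌊q^n / V_q(n,t)⌋ = ⌊4294967296/16249⌋ = 264321.
Step 4: Compare |C| = 321452 to 264321: violated.
The claimed |C| lies above the Hamming bound, so no 4-ary code of length 16 with d ≥ 7 can have 321452 codewords.


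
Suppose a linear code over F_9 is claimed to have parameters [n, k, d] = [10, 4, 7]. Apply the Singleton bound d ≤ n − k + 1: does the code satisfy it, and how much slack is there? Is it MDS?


Singleton RHS = n − k + 1 = 7, slack = 0, bound satisfied, MDS.

Singleton bound: d ≤ n − k + 1.
Here n = 10, k = 4, so n − k + 1 = 7.
Given d = 7, check d ≤ 7: YES.
Slack = (n − k + 1) − d = 0.
The code is MDS (slack = 0).
Description: the claimed parameters are [10, 4, 7]_9; such a code would be MDS (meets Singleton bound).


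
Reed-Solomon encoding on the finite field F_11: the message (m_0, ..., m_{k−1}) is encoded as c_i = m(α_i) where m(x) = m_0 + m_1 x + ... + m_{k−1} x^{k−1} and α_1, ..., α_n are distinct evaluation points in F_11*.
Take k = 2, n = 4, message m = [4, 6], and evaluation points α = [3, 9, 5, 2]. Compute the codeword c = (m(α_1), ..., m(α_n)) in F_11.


c = [0, 3, 1, 5]

Message polynomial: m(x) = 4 + 6·x (mod 11).
For each evaluation point α_i, compute m(α_i) mod 11:
  α_1 = 3: Horner steps 6 → 0, so m(3) = 0.
  α_2 = 9: Horner steps 6 → 3, so m(9) = 3.
  α_3 = 5: Horner steps 6 → 1, so m(5) = 1.
  α_4 = 2: Horner steps 6 → 5, so m(2) = 5.
Codeword c = [0, 3, 1, 5] ∈ F_11^4.


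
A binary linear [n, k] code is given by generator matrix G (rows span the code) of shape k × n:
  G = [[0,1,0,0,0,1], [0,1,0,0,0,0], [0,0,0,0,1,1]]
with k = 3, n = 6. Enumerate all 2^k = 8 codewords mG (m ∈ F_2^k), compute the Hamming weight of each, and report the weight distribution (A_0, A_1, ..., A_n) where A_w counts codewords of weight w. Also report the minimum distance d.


Weight distribution: A_0 = 1, A_1 = 3, A_2 = 3, A_3 = 1. Minimum distance d = 1.

Enumerate all 2^3 = 8 messages m ∈ F_2^3.
For each, compute codeword c = mG in F_2^6, then tally its weight.
  m = 000 → c = 000000, weight = 0.
  m = 100 → c = 010001, weight = 2.
  m = 010 → c = 010000, weight = 1.
  m = 110 → c = 000001, weight = 1.
  m = 001 → c = 000011, weight = 2.
  m = 101 → c = 010010, weight = 2.
  m = 011 → c = 010011, weight = 3.
  m = 111 → c = 000010, weight = 1.
Tally weights:
  weight 0: 1 codewords.
  weight 1: 3 codewords.
  weight 2: 3 codewords.
  weight 3: 1 codewords.
Minimum distance d = smallest w > 0 with A_w > 0 = 1.
Sanity: Σ A_w = 8 = 2^3 = 8 ✓.


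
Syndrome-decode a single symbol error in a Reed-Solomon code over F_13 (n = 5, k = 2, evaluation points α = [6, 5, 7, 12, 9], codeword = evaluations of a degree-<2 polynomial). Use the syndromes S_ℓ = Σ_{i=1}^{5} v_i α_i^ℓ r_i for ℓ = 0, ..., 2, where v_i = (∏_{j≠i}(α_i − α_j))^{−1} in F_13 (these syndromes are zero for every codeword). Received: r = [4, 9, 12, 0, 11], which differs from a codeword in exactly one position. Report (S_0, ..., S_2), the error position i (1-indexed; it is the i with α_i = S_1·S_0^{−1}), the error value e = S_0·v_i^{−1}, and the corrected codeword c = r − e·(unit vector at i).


S = (8, 7, 11), error at position 5, error magnitude e = 9, c = [4, 9, 12, 0, 2].

Step 1: column multipliers v_i = (∏_{j≠i}(α_i − α_j))^{−1} mod 13.
  i = 1 (α = 6): (6−5)(6−7)(6−12)(6−9) = 1·(−1)·(−6)·(−3) = −18 ≡ 8, so v_1 = 8^{−1} = 5 (mod 13).
  i = 2 (α = 5): (5−6)(5−7)(5−12)(5−9) = (−1)·(−2)·(−7)·(−4) = 56 ≡ 4, so v_2 = 4^{−1} = 10 (mod 13).
  i = 3 (α = 7): (7−6)(7−5)(7−12)(7−9) = 1·2·(−5)·(−2) = 20 ≡ 7, so v_3 = 7^{−1} = 2 (mod 13).
  i = 4 (α = 12): (12−6)(12−5)(12−7)(12−9) = 6·7·5·3 = 630 ≡ 6, so v_4 = 6^{−1} = 11 (mod 13).
  i = 5 (α = 9): (9−6)(9−5)(9−7)(9−12) = 3·4·2·(−3) = −72 ≡ 6, so v_5 = 6^{−1} = 11 (mod 13).
  v = [5, 10, 2, 11, 11].
Step 2: syndromes of r = [4, 9, 12, 0, 11] (all sums mod 13).
  S_0 = Σ v_i r_i = 5·4 + 10·9 + 2·12 + 11·0 + 11·11 = 255 ≡ 8.
  S_1 = Σ v_i α_i r_i = 5·6·4 + 10·5·9 + 2·7·12 + 11·12·0 + 11·9·11 = 1827 ≡ 7.
  α_i^2 mod 13 = [10, 12, 10, 1, 3].
  S_2 = Σ v_i α_i^2 r_i = 5·10·4 + 10·12·9 + 2·10·12 + 11·1·0 + 11·3·11 = 1883 ≡ 11.
  S = (8, 7, 11) ≠ 0, so r is not a codeword (an error is present).
Step 3: locate the error. For a single error e at position i, S_ℓ = v_i·e·α_i^ℓ, so α_err = S_1/S_0.
  S_0^{−1} = 8^{−1} = 5 (mod 13), so α_err = 7·5 = 35 ≡ 9 = α_5. Error position i = 5.
  Consistency check: S_2/S_1 = 11·2 = 22 ≡ 9 = α_err ✓ (single-error assumption holds).
Step 4: error magnitude e = S_0/v_5 = S_0·∏_{j≠5}(α_5 − α_j) = 8·6 = 48 ≡ 9 (mod 13).
Step 5: correct position 5: c_5 = r_5 − e = 11 − 9 ≡ 2 (mod 13). Hence c = [4, 9, 12, 0, 2].
  Check: interpolating c through the α_i gives m(x) = 8 + 8·x (degree < 2) with m(α_i) = c_i for every i, so c is indeed a codeword.


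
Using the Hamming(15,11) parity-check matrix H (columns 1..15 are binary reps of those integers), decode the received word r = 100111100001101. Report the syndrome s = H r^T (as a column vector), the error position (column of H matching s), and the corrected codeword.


s = (1, 1, 1, 1)^T, error position = 15, corrected codeword c = 100111100001100

Compute s = H r^T mod 2 one row at a time:
  s_1 = 0 + 0 + 0 + 0 + 1 + 1 + 0 + 1 = 3 ≡ 1 (mod 2).
  s_2 = 1 + 1 + 1 + 1 + 1 + 1 + 0 + 1 = 7 ≡ 1 (mod 2).
  s_3 = 0 + 0 + 1 + 1 + 0 + 0 + 0 + 1 = 3 ≡ 1 (mod 2).
  s_4 = 1 + 0 + 1 + 1 + 0 + 0 + 1 + 1 = 5 ≡ 1 (mod 2).
s = (1, 1, 1, 1)^T — this equals column 15 of H (binary 1111), so error is at position 15.
Correct: flip bit 15 of r = 100111100001101 to get c = 100111100001100.


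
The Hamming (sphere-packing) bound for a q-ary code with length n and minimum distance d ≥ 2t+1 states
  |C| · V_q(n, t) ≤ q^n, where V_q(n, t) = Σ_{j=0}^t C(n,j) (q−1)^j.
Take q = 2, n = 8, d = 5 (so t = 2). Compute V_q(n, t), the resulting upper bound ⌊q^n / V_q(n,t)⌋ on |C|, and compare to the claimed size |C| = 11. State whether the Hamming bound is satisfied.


V_q(n, t) = 37, q^n = 256, Hamming bound = 6, |C| = 11 > bound (violated).

Step 1: Compute V_q(n, t) = Σ_{j=0}^2 C(n, j) (q−1)^j.
  j = 0: C(8,0)·(1)^0 = 1·1 = 1.
  j = 1: C(8,1)·(1)^1 = 8·1 = 8.
  j = 2: C(8,2)·(1)^2 = 28·1 = 28.
  V_q(n, t) = 1 + 8 + 28 = 37.
Step 2: q^n = 2^8 = 256.
Step 3: Hamming bound ⌊q^n / V_q(n,t)⌋ = ⌊256/37⌋ = 6.
Step 4: Compare |C| = 11 to 6: violated.
The claimed |C| lies above the Hamming bound, so no 2-ary code of length 8 with d ≥ 5 can have 11 codewords.


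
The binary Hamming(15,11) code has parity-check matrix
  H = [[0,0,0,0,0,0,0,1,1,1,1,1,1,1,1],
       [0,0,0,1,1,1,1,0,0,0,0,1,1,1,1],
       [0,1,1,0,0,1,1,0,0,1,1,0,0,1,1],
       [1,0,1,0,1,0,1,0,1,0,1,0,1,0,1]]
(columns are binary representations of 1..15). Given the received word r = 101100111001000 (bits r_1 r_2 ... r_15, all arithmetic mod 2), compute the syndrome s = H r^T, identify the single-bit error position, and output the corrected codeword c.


s = (1, 1, 0, 0)^T, error position = 12, corrected codeword c = 101100111000000

Compute s = H r^T mod 2 one row at a time:
  s_1 = 1 + 1 + 0 + 0 + 1 + 0 + 0 + 0 = 3 ≡ 1 (mod 2).
  s_2 = 1 + 0 + 0 + 1 + 1 + 0 + 0 + 0 = 3 ≡ 1 (mod 2).
  s_3 = 0 + 1 + 0 + 1 + 0 + 0 + 0 + 0 = 2 ≡ 0 (mod 2).
  s_4 = 1 + 1 + 0 + 1 + 1 + 0 + 0 + 0 = 4 ≡ 0 (mod 2).
s = (1, 1, 0, 0)^T — this equals column 12 of H (binary 1100), so error is at position 12.
Correct: flip bit 12 of r = 101100111001000 to get c = 101100111000000.


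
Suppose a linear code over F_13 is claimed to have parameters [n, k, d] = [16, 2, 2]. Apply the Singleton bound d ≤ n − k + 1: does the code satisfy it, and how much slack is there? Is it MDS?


Singleton RHS = n − k + 1 = 15, slack = 13, bound satisfied, not MDS.

Singleton bound: d ≤ n − k + 1.
Here n = 16, k = 2, so n − k + 1 = 15.
Given d = 2, check d ≤ 15: YES.
Slack = (n − k + 1) − d = 13.
The code is NOT MDS (slack = 13 > 0).
Description: the claimed parameters are [16, 2, 2]_13; such a code would be non-MDS.


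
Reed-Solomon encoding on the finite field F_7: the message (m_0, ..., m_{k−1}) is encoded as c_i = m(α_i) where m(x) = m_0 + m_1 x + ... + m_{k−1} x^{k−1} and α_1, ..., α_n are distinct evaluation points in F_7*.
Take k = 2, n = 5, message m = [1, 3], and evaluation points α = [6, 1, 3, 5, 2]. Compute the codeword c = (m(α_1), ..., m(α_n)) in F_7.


c = [5, 4, 3, 2, 0]

Message polynomial: m(x) = 1 + 3·x (mod 7).
For each evaluation point α_i, compute m(α_i) mod 7:
  α_1 = 6: Horner steps 3 → 5, so m(6) = 5.
  α_2 = 1: Horner steps 3 → 4, so m(1) = 4.
  α_3 = 3: Horner steps 3 → 3, so m(3) = 3.
  α_4 = 5: Horner steps 3 → 2, so m(5) = 2.
  α_5 = 2: Horner steps 3 → 0, so m(2) = 0.
Codeword c = [5, 4, 3, 2, 0] ∈ F_7^5.


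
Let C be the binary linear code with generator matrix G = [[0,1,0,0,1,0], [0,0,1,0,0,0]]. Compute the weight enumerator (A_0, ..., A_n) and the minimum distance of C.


Weight distribution: A_0 = 1, A_1 = 1, A_2 = 1, A_3 = 1. Minimum distance d = 1.

Enumerate all 2^2 = 4 messages m ∈ F_2^2.
For each, compute codeword c = mG in F_2^6, then tally its weight.
  m = 00 → c = 000000, weight = 0.
  m = 10 → c = 010010, weight = 2.
  m = 01 → c = 001000, weight = 1.
  m = 11 → c = 011010, weight = 3.
Tally weights:
  weight 0: 1 codewords.
  weight 1: 1 codewords.
  weight 2: 1 codewords.
  weight 3: 1 codewords.
Minimum distance d = smallest w > 0 with A_w > 0 = 1.
Sanity: Σ A_w = 4 = 2^2 = 4 ✓.


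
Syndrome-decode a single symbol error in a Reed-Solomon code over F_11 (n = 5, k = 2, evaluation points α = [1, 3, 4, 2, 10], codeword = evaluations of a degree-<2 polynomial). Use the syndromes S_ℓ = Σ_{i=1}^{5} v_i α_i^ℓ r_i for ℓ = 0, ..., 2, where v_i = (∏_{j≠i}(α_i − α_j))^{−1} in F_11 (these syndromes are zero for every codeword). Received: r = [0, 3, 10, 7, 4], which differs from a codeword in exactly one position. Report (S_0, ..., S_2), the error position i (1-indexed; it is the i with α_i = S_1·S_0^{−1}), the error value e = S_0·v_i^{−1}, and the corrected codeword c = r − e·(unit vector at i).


S = (4, 7, 4), error at position 5, error magnitude e = 7, c = [0, 3, 10, 7, 8].

Step 1: column multipliers v_i = (∏_{j≠i}(α_i − α_j))^{−1} mod 11.
  i = 1 (α = 1): (1−3)(1−4)(1−2)(1−10) = (−2)·(−3)·(−1)·(−9) = 54 ≡ 10, so v_1 = 10^{−1} = 10 (mod 11).
  i = 2 (α = 3): (3−1)(3−4)(3−2)(3−10) = 2·(−1)·1·(−7) = 14 ≡ 3, so v_2 = 3^{−1} = 4 (mod 11).
  i = 3 (α = 4): (4−1)(4−3)(4−2)(4−10) = 3·1·2·(−6) = −36 ≡ 8, so v_3 = 8^{−1} = 7 (mod 11).
  i = 4 (α = 2): (2−1)(2−3)(2−4)(2−10) = 1·(−1)·(−2)·(−8) = −16 ≡ 6, so v_4 = 6^{−1} = 2 (mod 11).
  i = 5 (α = 10): (10−1)(10−3)(10−4)(10−2) = 9·7·6·8 = 3024 ≡ 10, so v_5 = 10^{−1} = 10 (mod 11).
  v = [10, 4, 7, 2, 10].
Step 2: syndromes of r = [0, 3, 10, 7, 4] (all sums mod 11).
  S_0 = Σ v_i r_i = 10·0 + 4·3 + 7·10 + 2·7 + 10·4 = 136 ≡ 4.
  S_1 = Σ v_i α_i r_i = 10·1·0 + 4·3·3 + 7·4·10 + 2·2·7 + 10·10·4 = 744 ≡ 7.
  α_i^2 mod 11 = [1, 9, 5, 4, 1].
  S_2 = Σ v_i α_i^2 r_i = 10·1·0 + 4·9·3 + 7·5·10 + 2·4·7 + 10·1·4 = 554 ≡ 4.
  S = (4, 7, 4) ≠ 0, so r is not a codeword (an error is present).
Step 3: locate the error. For a single error e at position i, S_ℓ = v_i·e·α_i^ℓ, so α_err = S_1/S_0.
  S_0^{−1} = 4^{−1} = 3 (mod 11), so α_err = 7·3 = 21 ≡ 10 = α_5. Error position i = 5.
  Consistency check: S_2/S_1 = 4·8 = 32 ≡ 10 = α_err ✓ (single-error assumption holds).
Step 4: error magnitude e = S_0/v_5 = S_0·∏_{j≠5}(α_5 − α_j) = 4·10 = 40 ≡ 7 (mod 11).
Step 5: correct position 5: c_5 = r_5 − e = 4 − 7 ≡ 8 (mod 11). Hence c = [0, 3, 10, 7, 8].
  Check: interpolating c through the α_i gives m(x) = 4 + 7·x (degree < 2) with m(α_i) = c_i for every i, so c is indeed a codeword.


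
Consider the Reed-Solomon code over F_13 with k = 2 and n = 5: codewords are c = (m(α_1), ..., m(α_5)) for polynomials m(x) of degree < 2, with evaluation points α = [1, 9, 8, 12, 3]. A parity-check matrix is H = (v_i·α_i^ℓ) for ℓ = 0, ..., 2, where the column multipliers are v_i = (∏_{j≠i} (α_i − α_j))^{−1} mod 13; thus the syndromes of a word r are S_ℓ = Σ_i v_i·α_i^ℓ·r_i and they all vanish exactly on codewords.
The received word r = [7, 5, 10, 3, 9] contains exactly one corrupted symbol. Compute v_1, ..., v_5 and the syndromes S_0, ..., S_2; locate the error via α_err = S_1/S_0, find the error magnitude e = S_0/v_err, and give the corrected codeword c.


S = (4, 4, 4), error at position 1, error magnitude e = 1, c = [6, 5, 10, 3, 9].

Step 1: column multipliers v_i = (∏_{j≠i}(α_i − α_j))^{−1} mod 13.
  i = 1 (α = 1): (1−9)(1−8)(1−12)(1−3) = (−8)·(−7)·(−11)·(−2) = 1232 ≡ 10, so v_1 = 10^{−1} = 4 (mod 13).
  i = 2 (α = 9): (9−1)(9−8)(9−12)(9−3) = 8·1·(−3)·6 = −144 ≡ 12, so v_2 = 12^{−1} = 12 (mod 13).
  i = 3 (α = 8): (8−1)(8−9)(8−12)(8−3) = 7·(−1)·(−4)·5 = 140 ≡ 10, so v_3 = 10^{−1} = 4 (mod 13).
  i = 4 (α = 12): (12−1)(12−9)(12−8)(12−3) = 11·3·4·9 = 1188 ≡ 5, so v_4 = 5^{−1} = 8 (mod 13).
  i = 5 (α = 3): (3−1)(3−9)(3−8)(3−12) = 2·(−6)·(−5)·(−9) = −540 ≡ 6, so v_5 = 6^{−1} = 11 (mod 13).
  v = [4, 12, 4, 8, 11].
Step 2: syndromes of r = [7, 5, 10, 3, 9] (all sums mod 13).
  S_0 = Σ v_i r_i = 4·7 + 12·5 + 4·10 + 8·3 + 11·9 = 251 ≡ 4.
  S_1 = Σ v_i α_i r_i = 4·1·7 + 12·9·5 + 4·8·10 + 8·12·3 + 11·3·9 = 1473 ≡ 4.
  α_i^2 mod 13 = [1, 3, 12, 1, 9].
  S_2 = Σ v_i α_i^2 r_i = 4·1·7 + 12·3·5 + 4·12·10 + 8·1·3 + 11·9·9 = 1603 ≡ 4.
  S = (4, 4, 4) ≠ 0, so r is not a codeword (an error is present).
Step 3: locate the error. For a single error e at position i, S_ℓ = v_i·e·α_i^ℓ, so α_err = S_1/S_0.
  S_0^{−1} = 4^{−1} = 10 (mod 13), so α_err = 4·10 = 40 ≡ 1 = α_1. Error position i = 1.
  Consistency check: S_2/S_1 = 4·10 = 40 ≡ 1 = α_err ✓ (single-error assumption holds).
Step 4: error magnitude e = S_0/v_1 = S_0·∏_{j≠1}(α_1 − α_j) = 4·10 = 40 ≡ 1 (mod 13).
Step 5: correct position 1: c_1 = r_1 − e = 7 − 1 ≡ 6 (mod 13). Hence c = [6, 5, 10, 3, 9].
  Check: interpolating c through the α_i gives m(x) = 11 + 8·x (degree < 2) with m(α_i) = c_i for every i, so c is indeed a codeword.


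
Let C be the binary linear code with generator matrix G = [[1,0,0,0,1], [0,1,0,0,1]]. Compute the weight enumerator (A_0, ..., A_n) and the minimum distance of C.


Weight distribution: A_0 = 1, A_2 = 3. Minimum distance d = 2.

Enumerate all 2^2 = 4 messages m ∈ F_2^2.
For each, compute codeword c = mG in F_2^5, then tally its weight.
  m = 00 → c = 00000, weight = 0.
  m = 10 → c = 10001, weight = 2.
  m = 01 → c = 01001, weight = 2.
  m = 11 → c = 11000, weight = 2.
Tally weights:
  weight 0: 1 codewords.
  weight 2: 3 codewords.
Minimum distance d = smallest w > 0 with A_w > 0 = 2.
Sanity: Σ A_w = 4 = 2^2 = 4 ✓.


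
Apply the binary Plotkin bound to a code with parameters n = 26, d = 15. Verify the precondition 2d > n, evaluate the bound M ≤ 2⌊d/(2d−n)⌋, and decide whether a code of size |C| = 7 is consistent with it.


Plotkin bound M ≤ 6; given |C| = 7 > bound (violated).

Check applicability: 2d = 30, n = 26.
2d − n = 4 > 0, so Plotkin applies.
Compute d/(2d−n) = 15/4 ≈ 3.7500.
⌊d/(2d−n)⌋ = 3.
Plotkin bound: M ≤ 2·3 = 6.
Given |C| = 7, check: VIOLATED.
This |C| is above the Plotkin bound, so no binary code with n = 26, d = 15 and 7 codewords exists.


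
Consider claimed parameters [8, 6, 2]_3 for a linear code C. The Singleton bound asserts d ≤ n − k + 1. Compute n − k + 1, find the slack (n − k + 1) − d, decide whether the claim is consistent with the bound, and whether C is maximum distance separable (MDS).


Singleton RHS = n − k + 1 = 3, slack = 1, bound satisfied, not MDS.

Singleton bound: d ≤ n − k + 1.
Here n = 8, k = 6, so n − k + 1 = 3.
Given d = 2, check d ≤ 3: YES.
Slack = (n − k + 1) − d = 1.
The code is NOT MDS (slack = 1 > 0).
Description: the claimed parameters are [8, 6, 2]_3; such a code would be non-MDS.


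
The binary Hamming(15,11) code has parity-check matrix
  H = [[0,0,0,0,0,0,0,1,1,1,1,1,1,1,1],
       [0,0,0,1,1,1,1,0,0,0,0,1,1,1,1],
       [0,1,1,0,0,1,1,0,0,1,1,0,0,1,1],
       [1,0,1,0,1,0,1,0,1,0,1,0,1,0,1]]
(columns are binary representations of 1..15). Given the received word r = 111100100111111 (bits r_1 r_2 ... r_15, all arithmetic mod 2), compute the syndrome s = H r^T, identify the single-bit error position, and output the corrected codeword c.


s = (0, 0, 1, 0)^T, error position = 2, corrected codeword c = 101100100111111

Compute s = H r^T mod 2 one row at a time:
  s_1 = 0 + 0 + 1 + 1 + 1 + 1 + 1 + 1 = 6 ≡ 0 (mod 2).
  s_2 = 1 + 0 + 0 + 1 + 1 + 1 + 1 + 1 = 6 ≡ 0 (mod 2).
  s_3 = 1 + 1 + 0 + 1 + 1 + 1 + 1 + 1 = 7 ≡ 1 (mod 2).
  s_4 = 1 + 1 + 0 + 1 + 0 + 1 + 1 + 1 = 6 ≡ 0 (mod 2).
s = (0, 0, 1, 0)^T — this equals column 2 of H (binary 0010), so error is at position 2.
Correct: flip bit 2 of r = 111100100111111 to get c = 101100100111111.


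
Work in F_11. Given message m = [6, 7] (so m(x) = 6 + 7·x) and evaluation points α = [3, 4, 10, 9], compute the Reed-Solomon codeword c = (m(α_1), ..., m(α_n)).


c = [5, 1, 10, 3]

Message polynomial: m(x) = 6 + 7·x (mod 11).
For each evaluation point α_i, compute m(α_i) mod 11:
  α_1 = 3: Horner steps 7 → 5, so m(3) = 5.
  α_2 = 4: Horner steps 7 → 1, so m(4) = 1.
  α_3 = 10: Horner steps 7 → 10, so m(10) = 10.
  α_4 = 9: Horner steps 7 → 3, so m(9) = 3.
Codeword c = [5, 1, 10, 3] ∈ F_11^4.


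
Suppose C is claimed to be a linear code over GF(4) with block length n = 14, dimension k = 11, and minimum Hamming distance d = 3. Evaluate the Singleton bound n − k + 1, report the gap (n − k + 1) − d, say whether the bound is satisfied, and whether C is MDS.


Singleton RHS = n − k + 1 = 4, slack = 1, bound satisfied, not MDS.

Singleton bound: d ≤ n − k + 1.
Here n = 14, k = 11, so n − k + 1 = 4.
Given d = 3, check d ≤ 4: YES.
Slack = (n − k + 1) − d = 1.
The code is NOT MDS (slack = 1 > 0).
Description: the claimed parameters are [14, 11, 3]_4; such a code would be non-MDS.


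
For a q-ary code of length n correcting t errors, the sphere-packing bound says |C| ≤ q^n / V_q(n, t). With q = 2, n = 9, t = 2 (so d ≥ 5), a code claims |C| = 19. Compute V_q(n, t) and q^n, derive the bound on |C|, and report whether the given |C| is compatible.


V_q(n, t) = 46, q^n = 512, Hamming bound = 11, |C| = 19 > bound (violated).

Step 1: Compute V_q(n, t) = Σ_{j=0}^2 C(n, j) (q−1)^j.
  j = 0: C(9,0)·(1)^0 = 1·1 = 1.
  j = 1: C(9,1)·(1)^1 = 9·1 = 9.
  j = 2: C(9,2)·(1)^2 = 36·1 = 36.
  V_q(n, t) = 1 + 9 + 36 = 46.
Step 2: q^n = 2^9 = 512.
Step 3: Hamming bound ⌊q^n / V_q(n,t)⌋ = ⌊512/46⌋ = 11.
Step 4: Compare |C| = 19 to 11: violated.
The claimed |C| lies above the Hamming bound, so no 2-ary code of length 9 with d ≥ 5 can have 19 codewords.


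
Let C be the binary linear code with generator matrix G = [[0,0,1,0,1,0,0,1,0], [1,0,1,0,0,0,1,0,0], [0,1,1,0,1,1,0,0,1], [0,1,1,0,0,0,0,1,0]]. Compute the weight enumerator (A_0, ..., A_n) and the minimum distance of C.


Weight distribution: A_0 = 1, A_2 = 1, A_3 = 4, A_4 = 5, A_5 = 2, A_6 = 1, A_7 = 2. Minimum distance d = 2.

Enumerate all 2^4 = 16 messages m ∈ F_2^4.
For each, compute codeword c = mG in F_2^9, then tally its weight.
  m = 0000 → c = 000000000, weight = 0.
  m = 1000 → c = 001010010, weight = 3.
  m = 0100 → c = 101000100, weight = 3.
  m = 1100 → c = 100010110, weight = 4.
  m = 0010 → c = 011011001, weight = 5.
  m = 1010 → c = 010001011, weight = 4.
  m = 0110 → c = 110011101, weight = 6.
  m = 1110 → c = 111001111, weight = 7.
  m = 0001 → c = 011000010, weight = 3.
  m = 1001 → c = 010010000, weight = 2.
  m = 0101 → c = 110000110, weight = 4.
  m = 1101 → c = 111010100, weight = 5.
  m = 0011 → c = 000011011, weight = 4.
  m = 1011 → c = 001001001, weight = 3.
  m = 0111 → c = 101011111, weight = 7.
  m = 1111 → c = 100001101, weight = 4.
Tally weights:
  weight 0: 1 codewords.
  weight 2: 1 codewords.
  weight 3: 4 codewords.
  weight 4: 5 codewords.
  weight 5: 2 codewords.
  weight 6: 1 codewords.
  weight 7: 2 codewords.
Minimum distance d = smallest w > 0 with A_w > 0 = 2.
Sanity: Σ A_w = 16 = 2^4 = 16 ✓.


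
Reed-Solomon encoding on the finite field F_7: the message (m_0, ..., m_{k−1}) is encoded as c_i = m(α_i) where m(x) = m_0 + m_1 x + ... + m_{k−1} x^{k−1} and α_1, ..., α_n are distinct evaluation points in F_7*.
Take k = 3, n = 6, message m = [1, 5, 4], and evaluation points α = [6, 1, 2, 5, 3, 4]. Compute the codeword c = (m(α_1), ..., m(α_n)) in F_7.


c = [0, 3, 6, 0, 3, 1]

Message polynomial: m(x) = 1 + 5·x + 4·x^2 (mod 7).
For each evaluation point α_i, compute m(α_i) mod 7:
  α_1 = 6: Horner steps 4 → 1 → 0, so m(6) = 0.
  α_2 = 1: Horner steps 4 → 2 → 3, so m(1) = 3.
  α_3 = 2: Horner steps 4 → 6 → 6, so m(2) = 6.
  α_4 = 5: Horner steps 4 → 4 → 0, so m(5) = 0.
  α_5 = 3: Horner steps 4 → 3 → 3, so m(3) = 3.
  α_6 = 4: Horner steps 4 → 0 → 1, so m(4) = 1.
Codeword c = [0, 3, 6, 0, 3, 1] ∈ F_7^6.


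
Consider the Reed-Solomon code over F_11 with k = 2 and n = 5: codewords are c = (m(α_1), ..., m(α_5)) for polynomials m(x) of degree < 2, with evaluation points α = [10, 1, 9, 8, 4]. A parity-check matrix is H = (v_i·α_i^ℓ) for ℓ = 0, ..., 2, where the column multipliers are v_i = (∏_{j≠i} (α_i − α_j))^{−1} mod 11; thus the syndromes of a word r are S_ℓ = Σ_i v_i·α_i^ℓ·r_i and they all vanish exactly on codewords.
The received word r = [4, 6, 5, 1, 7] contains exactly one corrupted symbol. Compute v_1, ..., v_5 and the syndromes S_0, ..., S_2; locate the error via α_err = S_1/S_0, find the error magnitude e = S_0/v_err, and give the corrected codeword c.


S = (8, 3, 8), error at position 1, error magnitude e = 6, c = [9, 6, 5, 1, 7].

Step 1: column multipliers v_i = (∏_{j≠i}(α_i − α_j))^{−1} mod 11.
  i = 1 (α = 10): (10−1)(10−9)(10−8)(10−4) = 9·1·2·6 = 108 ≡ 9, so v_1 = 9^{−1} = 5 (mod 11).
  i = 2 (α = 1): (1−10)(1−9)(1−8)(1−4) = (−9)·(−8)·(−7)·(−3) = 1512 ≡ 5, so v_2 = 5^{−1} = 9 (mod 11).
  i = 3 (α = 9): (9−10)(9−1)(9−8)(9−4) = (−1)·8·1·5 = −40 ≡ 4, so v_3 = 4^{−1} = 3 (mod 11).
  i = 4 (α = 8): (8−10)(8−1)(8−9)(8−4) = (−2)·7·(−1)·4 = 56 ≡ 1, so v_4 = 1^{−1} = 1 (mod 11).
  i = 5 (α = 4): (4−10)(4−1)(4−9)(4−8) = (−6)·3·(−5)·(−4) = −360 ≡ 3, so v_5 = 3^{−1} = 4 (mod 11).
  v = [5, 9, 3, 1, 4].
Step 2: syndromes of r = [4, 6, 5, 1, 7] (all sums mod 11).
  S_0 = Σ v_i r_i = 5·4 + 9·6 + 3·5 + 1·1 + 4·7 = 118 ≡ 8.
  S_1 = Σ v_i α_i r_i = 5·10·4 + 9·1·6 + 3·9·5 + 1·8·1 + 4·4·7 = 509 ≡ 3.
  α_i^2 mod 11 = [1, 1, 4, 9, 5].
  S_2 = Σ v_i α_i^2 r_i = 5·1·4 + 9·1·6 + 3·4·5 + 1·9·1 + 4·5·7 = 283 ≡ 8.
  S = (8, 3, 8) ≠ 0, so r is not a codeword (an error is present).
Step 3: locate the error. For a single error e at position i, S_ℓ = v_i·e·α_i^ℓ, so α_err = S_1/S_0.
  S_0^{−1} = 8^{−1} = 7 (mod 11), so α_err = 3·7 = 21 ≡ 10 = α_1. Error position i = 1.
  Consistency check: S_2/S_1 = 8·4 = 32 ≡ 10 = α_err ✓ (single-error assumption holds).
Step 4: error magnitude e = S_0/v_1 = S_0·∏_{j≠1}(α_1 − α_j) = 8·9 = 72 ≡ 6 (mod 11).
Step 5: correct position 1: c_1 = r_1 − e = 4 − 6 ≡ 9 (mod 11). Hence c = [9, 6, 5, 1, 7].
  Check: interpolating c through the α_i gives m(x) = 2 + 4·x (degree < 2) with m(α_i) = c_i for every i, so c is indeed a codeword.


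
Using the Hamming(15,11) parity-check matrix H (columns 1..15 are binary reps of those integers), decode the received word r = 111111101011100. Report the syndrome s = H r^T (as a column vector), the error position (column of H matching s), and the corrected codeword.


s = (0, 0, 1, 1)^T, error position = 3, corrected codeword c = 110111101011100

Compute s = H r^T mod 2 one row at a time:
  s_1 = 0 + 1 + 0 + 1 + 1 + 1 + 0 + 0 = 4 ≡ 0 (mod 2).
  s_2 = 1 + 1 + 1 + 1 + 1 + 1 + 0 + 0 = 6 ≡ 0 (mod 2).
  s_3 = 1 + 1 + 1 + 1 + 0 + 1 + 0 + 0 = 5 ≡ 1 (mod 2).
  s_4 = 1 + 1 + 1 + 1 + 1 + 1 + 1 + 0 = 7 ≡ 1 (mod 2).
s = (0, 0, 1, 1)^T — this equals column 3 of H (binary 0011), so error is at position 3.
Correct: flip bit 3 of r = 111111101011100 to get c = 110111101011100.


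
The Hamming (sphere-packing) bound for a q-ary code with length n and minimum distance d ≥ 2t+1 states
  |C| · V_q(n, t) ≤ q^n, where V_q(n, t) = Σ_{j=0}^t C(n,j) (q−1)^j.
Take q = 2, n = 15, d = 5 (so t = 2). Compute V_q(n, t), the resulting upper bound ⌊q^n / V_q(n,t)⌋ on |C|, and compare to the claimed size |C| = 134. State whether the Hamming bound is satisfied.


V_q(n, t) = 121, q^n = 32768, Hamming bound = 270, |C| = 134 ≤ bound (satisfied).

Step 1: Compute V_q(n, t) = Σ_{j=0}^2 C(n, j) (q−1)^j.
  j = 0: C(15,0)·(1)^0 = 1·1 = 1.
  j = 1: C(15,1)·(1)^1 = 15·1 = 15.
  j = 2: C(15,2)·(1)^2 = 105·1 = 105.
  V_q(n, t) = 1 + 15 + 105 = 121.
Step 2: q^n = 2^15 = 32768.
Step 3: Hamming bound ⌊q^n / V_q(n,t)⌋ = ⌊32768/121⌋ = 270.
Step 4: Compare |C| = 134 to 270: satisfied.
The claimed |C| lies below the Hamming bound.


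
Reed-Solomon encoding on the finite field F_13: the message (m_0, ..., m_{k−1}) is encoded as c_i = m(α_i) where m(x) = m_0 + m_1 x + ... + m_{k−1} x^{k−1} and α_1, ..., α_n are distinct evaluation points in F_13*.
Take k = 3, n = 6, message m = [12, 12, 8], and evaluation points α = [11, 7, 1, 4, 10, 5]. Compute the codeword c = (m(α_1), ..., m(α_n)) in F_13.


c = [7, 7, 6, 6, 9, 12]

Message polynomial: m(x) = 12 + 12·x + 8·x^2 (mod 13).
For each evaluation point α_i, compute m(α_i) mod 13:
  α_1 = 11: Horner steps 8 → 9 → 7, so m(11) = 7.
  α_2 = 7: Horner steps 8 → 3 → 7, so m(7) = 7.
  α_3 = 1: Horner steps 8 → 7 → 6, so m(1) = 6.
  α_4 = 4: Horner steps 8 → 5 → 6, so m(4) = 6.
  α_5 = 10: Horner steps 8 → 1 → 9, so m(10) = 9.
  α_6 = 5: Horner steps 8 → 0 → 12, so m(5) = 12.
Codeword c = [7, 7, 6, 6, 9, 12] ∈ F_13^6.


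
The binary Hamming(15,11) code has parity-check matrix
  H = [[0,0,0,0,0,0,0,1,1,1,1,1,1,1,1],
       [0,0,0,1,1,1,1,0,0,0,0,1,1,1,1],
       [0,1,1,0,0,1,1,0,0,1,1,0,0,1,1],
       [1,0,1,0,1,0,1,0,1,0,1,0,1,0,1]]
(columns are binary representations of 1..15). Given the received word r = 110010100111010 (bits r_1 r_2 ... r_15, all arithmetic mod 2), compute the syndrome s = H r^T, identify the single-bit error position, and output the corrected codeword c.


s = (0, 0, 1, 0)^T, error position = 2, corrected codeword c = 100010100111010

Compute s = H r^T mod 2 one row at a time:
  s_1 = 0 + 0 + 1 + 1 + 1 + 0 + 1 + 0 = 4 ≡ 0 (mod 2).
  s_2 = 0 + 1 + 0 + 1 + 1 + 0 + 1 + 0 = 4 ≡ 0 (mod 2).
  s_3 = 1 + 0 + 0 + 1 + 1 + 1 + 1 + 0 = 5 ≡ 1 (mod 2).
  s_4 = 1 + 0 + 1 + 1 + 0 + 1 + 0 + 0 = 4 ≡ 0 (mod 2).
s = (0, 0, 1, 0)^T — this equals column 2 of H (binary 0010), so error is at position 2.
Correct: flip bit 2 of r = 110010100111010 to get c = 100010100111010.


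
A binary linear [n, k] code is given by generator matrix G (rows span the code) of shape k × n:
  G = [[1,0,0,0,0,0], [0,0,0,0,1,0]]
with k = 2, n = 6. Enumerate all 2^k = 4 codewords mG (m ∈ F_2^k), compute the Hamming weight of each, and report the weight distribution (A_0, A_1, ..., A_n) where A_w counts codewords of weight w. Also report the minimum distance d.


Weight distribution: A_0 = 1, A_1 = 2, A_2 = 1. Minimum distance d = 1.

Enumerate all 2^2 = 4 messages m ∈ F_2^2.
For each, compute codeword c = mG in F_2^6, then tally its weight.
  m = 00 → c = 000000, weight = 0.
  m = 10 → c = 100000, weight = 1.
  m = 01 → c = 000010, weight = 1.
  m = 11 → c = 100010, weight = 2.
Tally weights:
  weight 0: 1 codewords.
  weight 1: 2 codewords.
  weight 2: 1 codewords.
Minimum distance d = smallest w > 0 with A_w > 0 = 1.
Sanity: Σ A_w = 4 = 2^2 = 4 ✓.
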